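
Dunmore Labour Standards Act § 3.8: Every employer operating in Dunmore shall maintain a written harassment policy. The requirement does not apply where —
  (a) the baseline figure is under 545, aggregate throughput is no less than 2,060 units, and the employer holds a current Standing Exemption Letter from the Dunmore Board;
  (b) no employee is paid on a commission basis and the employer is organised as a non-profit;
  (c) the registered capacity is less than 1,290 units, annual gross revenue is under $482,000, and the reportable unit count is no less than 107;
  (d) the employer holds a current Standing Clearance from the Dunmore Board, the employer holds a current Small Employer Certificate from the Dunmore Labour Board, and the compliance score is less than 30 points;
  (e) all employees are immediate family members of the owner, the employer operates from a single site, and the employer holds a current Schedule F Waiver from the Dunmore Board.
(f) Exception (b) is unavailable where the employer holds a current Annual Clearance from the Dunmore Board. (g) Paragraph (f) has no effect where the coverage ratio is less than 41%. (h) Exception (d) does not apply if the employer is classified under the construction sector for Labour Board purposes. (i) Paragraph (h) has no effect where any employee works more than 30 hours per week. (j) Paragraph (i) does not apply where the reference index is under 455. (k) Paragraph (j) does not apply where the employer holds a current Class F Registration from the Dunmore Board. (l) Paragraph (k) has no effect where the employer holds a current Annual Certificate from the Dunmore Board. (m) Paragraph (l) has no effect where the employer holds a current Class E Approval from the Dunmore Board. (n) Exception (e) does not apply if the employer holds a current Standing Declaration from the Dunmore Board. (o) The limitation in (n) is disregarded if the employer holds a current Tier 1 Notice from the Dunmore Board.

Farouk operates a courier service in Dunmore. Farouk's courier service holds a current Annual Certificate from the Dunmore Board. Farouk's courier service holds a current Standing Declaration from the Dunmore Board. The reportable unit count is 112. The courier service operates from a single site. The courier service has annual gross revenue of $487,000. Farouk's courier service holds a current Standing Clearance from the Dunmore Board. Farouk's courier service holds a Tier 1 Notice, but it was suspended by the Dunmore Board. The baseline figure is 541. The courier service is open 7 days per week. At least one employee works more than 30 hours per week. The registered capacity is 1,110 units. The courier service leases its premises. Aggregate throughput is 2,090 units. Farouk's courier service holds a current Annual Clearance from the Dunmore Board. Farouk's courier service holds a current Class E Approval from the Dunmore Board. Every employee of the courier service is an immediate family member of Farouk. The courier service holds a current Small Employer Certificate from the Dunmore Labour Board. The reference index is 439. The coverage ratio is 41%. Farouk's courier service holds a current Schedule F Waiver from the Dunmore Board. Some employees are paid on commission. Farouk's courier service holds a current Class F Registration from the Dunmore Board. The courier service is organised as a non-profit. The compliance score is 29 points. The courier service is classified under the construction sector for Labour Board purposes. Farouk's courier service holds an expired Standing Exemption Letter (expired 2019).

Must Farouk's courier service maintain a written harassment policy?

Exception (a) requires that the employer holds a current Standing Exemption Letter from the Dunmore Board; but no current Standing Exemption Letter is held, so (a) is unavailable.
Exception (b) fails — some employees are paid on commission.
Exception (c) fails — annual gross revenue is $487,000, not under $482,000.
Exception (d): a current Standing Clearance is held; a current Small Employer Certificate is held; the compliance score is 29 points, less than the 30 points limit — every condition holds. Under paragraphs (h)–(m): (h) would limit (d) — the courier service is classified under the construction sector — but (i) sets (h) aside: (i) operates against (h): at least one employee exceeds 30 hours/week. (j) would limit (i) — the reference index is 439, under the 455 limit — but (k) sets (j) aside: (k) operates against (j): a current Class F Registration is held. (l) applies (a current Annual Certificate is held), but is displaced by (m): (m) applies — a current Class E Approval is held. (d) remains available.
Exception (e): every employee is an immediate family member; the employer operates from a single site; a current Schedule F Waiver is held — every condition holds. Turning to paragraphs (n)–(o): (n) operates against (e): a current Standing Declaration is held. (o) does not operate here (there is no Tier 1 Notice in force), so (n) stands. (e) is therefore removed.

No — exception (d) applies; Farouk's courier service is not required to maintain a written harassment policy.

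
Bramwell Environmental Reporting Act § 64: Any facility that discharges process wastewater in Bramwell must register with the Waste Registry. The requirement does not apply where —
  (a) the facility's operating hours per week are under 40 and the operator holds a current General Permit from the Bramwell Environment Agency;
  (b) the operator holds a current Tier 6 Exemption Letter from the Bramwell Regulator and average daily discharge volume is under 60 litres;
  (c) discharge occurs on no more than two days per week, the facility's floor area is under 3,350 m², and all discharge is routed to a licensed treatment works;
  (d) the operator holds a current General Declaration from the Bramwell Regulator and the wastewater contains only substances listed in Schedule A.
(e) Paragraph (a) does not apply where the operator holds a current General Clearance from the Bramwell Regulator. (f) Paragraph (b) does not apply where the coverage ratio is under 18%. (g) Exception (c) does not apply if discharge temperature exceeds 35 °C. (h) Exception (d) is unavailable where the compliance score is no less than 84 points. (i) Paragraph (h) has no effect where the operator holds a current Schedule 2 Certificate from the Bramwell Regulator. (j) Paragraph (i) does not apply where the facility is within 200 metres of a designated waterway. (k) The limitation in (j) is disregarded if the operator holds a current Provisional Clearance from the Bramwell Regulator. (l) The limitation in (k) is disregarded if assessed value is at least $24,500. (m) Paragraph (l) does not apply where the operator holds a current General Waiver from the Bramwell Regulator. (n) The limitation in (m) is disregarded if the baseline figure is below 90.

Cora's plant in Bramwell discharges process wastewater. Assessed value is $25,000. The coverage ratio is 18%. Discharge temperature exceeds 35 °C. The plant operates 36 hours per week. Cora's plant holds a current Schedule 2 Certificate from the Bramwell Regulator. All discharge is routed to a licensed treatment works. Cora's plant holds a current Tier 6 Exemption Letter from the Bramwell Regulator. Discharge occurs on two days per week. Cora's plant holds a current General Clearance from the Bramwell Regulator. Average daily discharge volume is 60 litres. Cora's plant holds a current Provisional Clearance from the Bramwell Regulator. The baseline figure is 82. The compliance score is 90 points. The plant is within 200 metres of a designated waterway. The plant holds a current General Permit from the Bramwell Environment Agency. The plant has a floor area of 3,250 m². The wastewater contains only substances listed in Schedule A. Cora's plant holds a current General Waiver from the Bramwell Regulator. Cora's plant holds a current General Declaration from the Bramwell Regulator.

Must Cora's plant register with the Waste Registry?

Exception (a)'s conditions are all satisfied: the facility's operating hours per week are 36, under the 40 limit; a current General Permit is held. However, paragraph (e) must be considered: (e) applies — a current General Clearance is held. Exception (a) does not apply.
Exception (b) fails — average daily discharge volume is 60 litres, not under 60 litres.
Exception (c): discharge occurs on no more than two days per week; the facility's floor area is 3,250 m², under the 3,350 m² limit; discharge is routed to a licensed treatment works — every condition holds. But: (g) applies — discharge temperature exceeds 35 °C. So (c) is unavailable.
All of (d)'s requirements are met (a current General Declaration is held; the wastewater is Schedule-A-only). Turning to paragraphs (h)–(n): (h) operates against (d): the compliance score is 90 points, meeting the 84 points threshold. (i) is triggered (a current Schedule 2 Certificate is held), but is set aside by (j): (j) operates against (i): the plant is within 200 m of a designated waterway. (k) applies (a current Provisional Clearance is held), but is overridden by (l): (l) operates — assessed value is $25,000, meeting the $24,500 threshold. (m) would limit (l) — a current General Waiver is held — but (n) sets (m) aside: (n) is triggered — the baseline figure is 82, below the 90 limit. Exception (d) does not apply.
Every exception is unavailable, so the rule governs.

Yes — Cora's plant must register with the Waste Registry.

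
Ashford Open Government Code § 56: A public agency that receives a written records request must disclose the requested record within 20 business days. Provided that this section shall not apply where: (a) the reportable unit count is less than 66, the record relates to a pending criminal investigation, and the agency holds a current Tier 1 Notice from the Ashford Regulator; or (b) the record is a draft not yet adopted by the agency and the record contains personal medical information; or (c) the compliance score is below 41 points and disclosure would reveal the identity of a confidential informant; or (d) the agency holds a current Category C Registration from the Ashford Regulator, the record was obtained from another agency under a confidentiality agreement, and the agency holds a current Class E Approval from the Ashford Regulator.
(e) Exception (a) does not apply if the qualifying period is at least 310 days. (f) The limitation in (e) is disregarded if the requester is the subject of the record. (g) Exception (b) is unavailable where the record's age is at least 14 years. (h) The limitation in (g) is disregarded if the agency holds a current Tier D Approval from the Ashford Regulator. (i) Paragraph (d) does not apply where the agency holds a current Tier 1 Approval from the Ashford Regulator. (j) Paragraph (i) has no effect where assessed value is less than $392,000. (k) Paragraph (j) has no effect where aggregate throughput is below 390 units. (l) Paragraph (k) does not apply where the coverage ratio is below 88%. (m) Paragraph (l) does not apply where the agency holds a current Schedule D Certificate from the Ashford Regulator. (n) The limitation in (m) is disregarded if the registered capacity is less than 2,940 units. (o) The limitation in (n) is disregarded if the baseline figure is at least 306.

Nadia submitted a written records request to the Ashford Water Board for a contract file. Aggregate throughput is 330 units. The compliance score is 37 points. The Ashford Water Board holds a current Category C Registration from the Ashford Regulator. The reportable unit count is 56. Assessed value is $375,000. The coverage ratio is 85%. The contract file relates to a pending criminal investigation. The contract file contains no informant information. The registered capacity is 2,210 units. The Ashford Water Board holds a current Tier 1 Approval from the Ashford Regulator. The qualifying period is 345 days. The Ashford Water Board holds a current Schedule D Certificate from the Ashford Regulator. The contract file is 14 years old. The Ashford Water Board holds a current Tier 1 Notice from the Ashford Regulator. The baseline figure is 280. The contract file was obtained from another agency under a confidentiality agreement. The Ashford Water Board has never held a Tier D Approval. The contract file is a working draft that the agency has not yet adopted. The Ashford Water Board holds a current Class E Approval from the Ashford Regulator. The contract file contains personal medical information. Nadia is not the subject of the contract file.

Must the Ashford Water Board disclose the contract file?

All of (a)'s requirements are met (the reportable unit count is 56, less than the 66 limit; the contract file relates to a pending investigation; a current Tier 1 Notice is held). But: (e) operates against (a): the qualifying period is 345 days, meeting the 310 days threshold. (f), which would lift (e), does not operate here — Nadia is not the subject of the contract file. So (a) is unavailable.
All of (b)'s requirements are met (the contract file is an unadopted draft; the contract file contains personal medical information). However, paragraphs (g)–(h) must be considered: (g) is engaged — the record's age is 14 years, meeting the 14 years threshold. (h), which would lift (g), does not operate here — no current Tier D Approval is held. Exception (b) does not apply.
Exception (c) requires that disclosure would reveal the identity of a confidential informant; but the contract file contains no informant information, so (c) is unavailable.
Exception (d): a current Category C Registration is held; the contract file was obtained under a confidentiality agreement; a current Class E Approval is held — every condition holds. Under paragraphs (i)–(o): (i) is triggered (a current Tier 1 Approval is held), but is overridden by (j): (j) applies — assessed value is $375,000, less than the $392,000 limit. (k) would limit (j) — aggregate throughput is 330 units, below the 390 units limit — but (l) sets (k) aside: (l) operates against (k): the coverage ratio is 85%, below the 88% limit. (m) would limit (l) — a current Schedule D Certificate is held — but (n) sets (m) aside: (n) applies — the registered capacity is 2,210 units, less than the 2,940 units limit. (o) is inapplicable (the baseline figure is 280, short of 306), so (n) stands. (d) remains available.

No — exception (d) applies; the Ashford Water Board is not required to disclose the contract file.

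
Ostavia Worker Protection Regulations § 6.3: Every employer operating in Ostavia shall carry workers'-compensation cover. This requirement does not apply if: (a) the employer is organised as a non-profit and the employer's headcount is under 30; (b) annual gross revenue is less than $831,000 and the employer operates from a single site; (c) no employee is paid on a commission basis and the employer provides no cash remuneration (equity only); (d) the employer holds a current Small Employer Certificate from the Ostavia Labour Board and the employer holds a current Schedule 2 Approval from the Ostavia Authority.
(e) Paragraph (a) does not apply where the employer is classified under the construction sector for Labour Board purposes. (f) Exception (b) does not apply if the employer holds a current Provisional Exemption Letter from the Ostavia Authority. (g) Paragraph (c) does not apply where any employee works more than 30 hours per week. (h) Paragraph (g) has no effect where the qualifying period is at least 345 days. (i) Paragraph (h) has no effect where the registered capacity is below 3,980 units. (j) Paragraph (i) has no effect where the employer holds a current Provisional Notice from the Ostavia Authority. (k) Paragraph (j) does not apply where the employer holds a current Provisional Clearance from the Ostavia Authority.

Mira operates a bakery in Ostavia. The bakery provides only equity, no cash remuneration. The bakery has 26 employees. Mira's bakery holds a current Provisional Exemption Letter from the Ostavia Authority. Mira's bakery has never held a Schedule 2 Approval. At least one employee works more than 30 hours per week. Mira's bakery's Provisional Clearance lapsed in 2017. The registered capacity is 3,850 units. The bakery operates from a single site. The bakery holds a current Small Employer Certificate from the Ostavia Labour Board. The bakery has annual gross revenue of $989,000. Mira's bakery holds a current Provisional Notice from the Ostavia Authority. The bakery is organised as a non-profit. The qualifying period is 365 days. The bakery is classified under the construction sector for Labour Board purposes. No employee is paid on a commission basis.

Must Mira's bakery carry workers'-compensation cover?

No — exception (c) applies; Mira's bakery is not required to carry workers'-compensation cover.

Exception (a): the employer is a non-profit; the employer's headcount is 26, under the 30 limit — every condition holds. But: (e) is engaged — the bakery is classified under the construction sector. So (a) is unavailable.
Exception (b) does not apply: annual gross revenue is $989,000, not less than $831,000.
Exception (c)'s conditions are all satisfied: no employee is paid on commission; remuneration is equity-only. Under paragraphs (g)–(k): (g) operates (at least one employee exceeds 30 hours/week), but is displaced by (h): (h) operates against (g): the qualifying period is 365 days, meeting the 345 days threshold. (i) is engaged (the registered capacity is 3,850 units, below the 3,980 units limit), but is itself disapplied by (j): (j) operates — a current Provisional Notice is held. (k), which would lift (j), is not engaged — the Provisional Clearance is not current. So (c) applies.
Exception (d) fails — there is no Schedule 2 Approval in force.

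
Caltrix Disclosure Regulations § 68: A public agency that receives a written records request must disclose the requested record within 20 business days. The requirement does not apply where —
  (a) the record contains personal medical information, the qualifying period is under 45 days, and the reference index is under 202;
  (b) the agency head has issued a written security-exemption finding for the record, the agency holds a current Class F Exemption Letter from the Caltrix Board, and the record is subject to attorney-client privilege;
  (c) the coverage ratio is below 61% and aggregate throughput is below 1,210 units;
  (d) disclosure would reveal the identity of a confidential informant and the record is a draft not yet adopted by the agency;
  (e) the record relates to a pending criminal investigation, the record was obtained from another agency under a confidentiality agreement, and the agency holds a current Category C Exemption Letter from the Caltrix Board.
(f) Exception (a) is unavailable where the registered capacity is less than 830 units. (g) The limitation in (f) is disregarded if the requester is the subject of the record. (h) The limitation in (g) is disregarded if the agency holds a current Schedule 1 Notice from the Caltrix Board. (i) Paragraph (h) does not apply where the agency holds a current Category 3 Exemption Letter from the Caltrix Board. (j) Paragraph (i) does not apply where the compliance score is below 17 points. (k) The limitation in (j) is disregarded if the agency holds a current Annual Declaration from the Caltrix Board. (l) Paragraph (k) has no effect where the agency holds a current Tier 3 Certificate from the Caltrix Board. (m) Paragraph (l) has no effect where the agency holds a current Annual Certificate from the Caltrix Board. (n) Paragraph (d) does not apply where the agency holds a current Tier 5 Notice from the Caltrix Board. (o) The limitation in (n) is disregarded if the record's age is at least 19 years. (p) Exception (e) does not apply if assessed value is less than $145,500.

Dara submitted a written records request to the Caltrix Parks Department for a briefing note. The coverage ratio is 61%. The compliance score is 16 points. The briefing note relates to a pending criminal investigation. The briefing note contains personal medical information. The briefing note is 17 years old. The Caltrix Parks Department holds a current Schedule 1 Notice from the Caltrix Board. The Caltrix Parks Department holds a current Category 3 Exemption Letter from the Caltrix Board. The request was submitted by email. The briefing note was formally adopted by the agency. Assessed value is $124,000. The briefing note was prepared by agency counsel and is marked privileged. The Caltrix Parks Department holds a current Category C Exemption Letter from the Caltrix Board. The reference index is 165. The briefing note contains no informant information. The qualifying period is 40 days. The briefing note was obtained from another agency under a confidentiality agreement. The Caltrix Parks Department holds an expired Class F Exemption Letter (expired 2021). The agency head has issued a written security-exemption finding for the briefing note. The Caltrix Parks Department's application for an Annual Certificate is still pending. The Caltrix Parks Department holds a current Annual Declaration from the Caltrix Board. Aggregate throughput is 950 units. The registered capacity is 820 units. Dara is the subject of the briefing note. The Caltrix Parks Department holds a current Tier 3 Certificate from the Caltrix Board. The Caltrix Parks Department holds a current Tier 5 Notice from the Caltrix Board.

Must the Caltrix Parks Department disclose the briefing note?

Exception (a)'s conditions are all satisfied: the briefing note contains personal medical information; the qualifying period is 40 days, under the 45 days limit; the reference index is 165, under the 202 limit. But applying paragraphs (f)–(m): (f) operates against (a): the registered capacity is 820 units, less than the 830 units limit. (g) operates (Dara is the subject of the briefing note), but is set aside by (h): (h) applies — a current Schedule 1 Notice is held. (i) would limit (h) — a current Category 3 Exemption Letter is held — but (j) sets (i) aside: (j) is triggered — the compliance score is 16 points, below the 17 points limit. (k) is engaged (a current Annual Declaration is held), but is set aside by (l): (l) applies — a current Tier 3 Certificate is held. (m), which would lift (l), is not triggered — the Annual Certificate is not current. (a) is therefore removed.
Exception (b) does not apply: no current Class F Exemption Letter is held.
Exception (c) requires that the coverage ratio is below 61%; but the coverage ratio is 61%, not below 61%, so (c) is unavailable.
Exception (d) does not apply: the briefing note contains no informant information.
Exception (e): the briefing note relates to a pending investigation; the briefing note was obtained under a confidentiality agreement; a current Category C Exemption Letter is held — every condition holds. But: (p) operates — assessed value is $124,000, less than the $145,500 limit. Exception (e) does not apply.
None of the exceptions is available; § 68 applies in full.

Yes — the Caltrix Parks Department must disclose the briefing note.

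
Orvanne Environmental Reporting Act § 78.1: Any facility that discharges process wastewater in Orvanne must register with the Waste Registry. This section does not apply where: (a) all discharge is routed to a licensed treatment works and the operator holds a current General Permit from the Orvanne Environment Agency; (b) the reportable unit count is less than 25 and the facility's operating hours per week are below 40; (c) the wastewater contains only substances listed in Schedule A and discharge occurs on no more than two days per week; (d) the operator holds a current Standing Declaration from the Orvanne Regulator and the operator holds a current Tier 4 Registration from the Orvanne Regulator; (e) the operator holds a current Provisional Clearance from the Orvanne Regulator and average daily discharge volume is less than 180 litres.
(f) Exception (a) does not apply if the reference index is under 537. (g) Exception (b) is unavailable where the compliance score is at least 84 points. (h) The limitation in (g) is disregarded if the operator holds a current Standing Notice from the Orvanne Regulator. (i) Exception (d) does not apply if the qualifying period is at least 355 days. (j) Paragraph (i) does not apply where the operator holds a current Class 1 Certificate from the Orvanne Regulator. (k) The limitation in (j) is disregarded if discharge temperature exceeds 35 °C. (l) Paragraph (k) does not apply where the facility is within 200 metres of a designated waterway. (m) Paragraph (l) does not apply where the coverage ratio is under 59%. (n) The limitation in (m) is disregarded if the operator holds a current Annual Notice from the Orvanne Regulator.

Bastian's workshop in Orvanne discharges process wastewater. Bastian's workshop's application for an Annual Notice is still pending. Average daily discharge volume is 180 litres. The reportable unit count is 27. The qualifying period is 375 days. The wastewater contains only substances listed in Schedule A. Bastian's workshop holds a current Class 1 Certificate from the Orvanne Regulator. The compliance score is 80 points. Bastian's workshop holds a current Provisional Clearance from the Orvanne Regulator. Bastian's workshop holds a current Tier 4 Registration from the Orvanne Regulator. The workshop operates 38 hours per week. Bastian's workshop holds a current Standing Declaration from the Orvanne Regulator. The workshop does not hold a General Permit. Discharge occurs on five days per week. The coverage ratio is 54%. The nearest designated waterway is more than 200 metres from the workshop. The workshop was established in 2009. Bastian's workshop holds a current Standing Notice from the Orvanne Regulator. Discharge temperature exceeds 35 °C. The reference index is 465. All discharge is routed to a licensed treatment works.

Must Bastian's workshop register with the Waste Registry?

Yes — Bastian's workshop must register with the Waste Registry.

Exception (a) fails — no General Permit is held.
Exception (b) fails — the reportable unit count is 27, not less than 25.
Exception (c) requires that discharge occurs on no more than two days per week; but discharge occurs on five days per week, so (c) is unavailable.
All of (d)'s requirements are met (a current Standing Declaration is held; a current Tier 4 Registration is held). Turning to paragraphs (i)–(n): (i) operates against (d): the qualifying period is 375 days, meeting the 355 days threshold. (j) would limit (i) — a current Class 1 Certificate is held — but (k) sets (j) aside: (k) operates against (j): discharge temperature exceeds 35 °C. (l) is not triggered (the workshop is more than 200 m from any designated waterway), so (k) stands. So (d) is unavailable.
Exception (e) requires that average daily discharge volume is less than 180 litres; but average daily discharge volume is 180 litres, not less than 180 litres, so (e) is unavailable.
Every exception is unavailable, so the rule governs.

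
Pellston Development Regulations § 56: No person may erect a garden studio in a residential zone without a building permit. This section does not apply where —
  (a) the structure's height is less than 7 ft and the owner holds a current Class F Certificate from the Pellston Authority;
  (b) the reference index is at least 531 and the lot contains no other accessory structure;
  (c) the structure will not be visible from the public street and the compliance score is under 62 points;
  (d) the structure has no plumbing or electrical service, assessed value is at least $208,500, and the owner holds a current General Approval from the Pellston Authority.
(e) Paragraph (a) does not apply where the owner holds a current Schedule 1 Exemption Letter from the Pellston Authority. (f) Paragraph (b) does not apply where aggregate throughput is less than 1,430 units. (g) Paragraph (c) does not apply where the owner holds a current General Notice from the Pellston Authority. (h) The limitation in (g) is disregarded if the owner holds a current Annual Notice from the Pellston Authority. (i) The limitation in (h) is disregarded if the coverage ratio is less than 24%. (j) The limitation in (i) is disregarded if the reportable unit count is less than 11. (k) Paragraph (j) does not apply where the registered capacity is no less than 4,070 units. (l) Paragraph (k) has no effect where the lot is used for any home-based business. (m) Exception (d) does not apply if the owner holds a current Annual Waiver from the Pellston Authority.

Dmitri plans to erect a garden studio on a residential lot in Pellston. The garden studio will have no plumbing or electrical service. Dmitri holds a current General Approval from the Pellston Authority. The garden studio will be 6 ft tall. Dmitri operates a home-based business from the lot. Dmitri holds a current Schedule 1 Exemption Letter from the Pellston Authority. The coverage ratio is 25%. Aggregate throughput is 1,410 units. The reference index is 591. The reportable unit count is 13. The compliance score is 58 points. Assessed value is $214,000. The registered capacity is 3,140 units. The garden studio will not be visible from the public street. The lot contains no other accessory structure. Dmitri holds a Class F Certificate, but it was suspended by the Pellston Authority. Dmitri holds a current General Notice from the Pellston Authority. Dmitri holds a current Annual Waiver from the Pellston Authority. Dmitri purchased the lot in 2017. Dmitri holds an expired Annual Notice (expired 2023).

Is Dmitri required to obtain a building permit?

Exception (a) requires that the owner holds a current Class F Certificate from the Pellston Authority; but there is no Class F Certificate in force, so (a) is unavailable.
Exception (b) is satisfied on its face — the reference index is 591, meeting the 531 threshold; the lot has no other accessory structure. But applying paragraph (f): (f) is engaged — aggregate throughput is 1,410 units, less than the 1,430 units limit. Exception (b) does not apply.
Exception (c)'s conditions are all satisfied: the structure will not be visible from the street; the compliance score is 58 points, under the 62 points limit. Turning to paragraphs (g)–(l): (g) operates against (c): a current General Notice is held. (h), which would lift (g), is not engaged — there is no Annual Notice in force. Exception (c) does not apply.
Exception (d) is satisfied on its face — there is no plumbing or electrical service; assessed value is $214,000, meeting the $208,500 threshold; a current General Approval is held. But: (m) operates — a current Annual Waiver is held. Exception (d) does not apply.
No exception displaces § 56.

Yes — Dmitri must obtain a building permit.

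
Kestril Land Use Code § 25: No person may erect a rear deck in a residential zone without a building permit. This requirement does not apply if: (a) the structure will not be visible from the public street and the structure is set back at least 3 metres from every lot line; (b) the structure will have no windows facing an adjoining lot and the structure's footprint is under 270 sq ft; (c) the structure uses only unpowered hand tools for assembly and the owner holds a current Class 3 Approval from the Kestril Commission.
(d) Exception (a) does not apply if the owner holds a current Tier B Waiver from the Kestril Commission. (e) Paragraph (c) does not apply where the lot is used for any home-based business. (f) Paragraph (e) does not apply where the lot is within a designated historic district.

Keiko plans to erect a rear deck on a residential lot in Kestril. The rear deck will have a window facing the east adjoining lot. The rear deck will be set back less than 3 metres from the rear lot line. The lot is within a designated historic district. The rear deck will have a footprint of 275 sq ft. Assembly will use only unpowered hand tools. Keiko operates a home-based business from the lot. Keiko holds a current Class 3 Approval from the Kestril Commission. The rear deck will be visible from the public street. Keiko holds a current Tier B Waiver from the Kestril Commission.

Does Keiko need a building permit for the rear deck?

No — exception (c) applies; Keiko does not need a building permit.

Exception (a) requires that the structure will not be visible from the public street; but the structure will be visible from the street, so (a) is unavailable.
Exception (b) fails — a window faces an adjoining lot.
Exception (c): assembly uses only hand tools; a current Class 3 Approval is held — every condition holds. Considering the limiting provisions: (e) would limit (c) — a home-based business operates on the lot — but (f) sets (e) aside: (f) operates against (e): the lot is in a historic district. (c) remains available.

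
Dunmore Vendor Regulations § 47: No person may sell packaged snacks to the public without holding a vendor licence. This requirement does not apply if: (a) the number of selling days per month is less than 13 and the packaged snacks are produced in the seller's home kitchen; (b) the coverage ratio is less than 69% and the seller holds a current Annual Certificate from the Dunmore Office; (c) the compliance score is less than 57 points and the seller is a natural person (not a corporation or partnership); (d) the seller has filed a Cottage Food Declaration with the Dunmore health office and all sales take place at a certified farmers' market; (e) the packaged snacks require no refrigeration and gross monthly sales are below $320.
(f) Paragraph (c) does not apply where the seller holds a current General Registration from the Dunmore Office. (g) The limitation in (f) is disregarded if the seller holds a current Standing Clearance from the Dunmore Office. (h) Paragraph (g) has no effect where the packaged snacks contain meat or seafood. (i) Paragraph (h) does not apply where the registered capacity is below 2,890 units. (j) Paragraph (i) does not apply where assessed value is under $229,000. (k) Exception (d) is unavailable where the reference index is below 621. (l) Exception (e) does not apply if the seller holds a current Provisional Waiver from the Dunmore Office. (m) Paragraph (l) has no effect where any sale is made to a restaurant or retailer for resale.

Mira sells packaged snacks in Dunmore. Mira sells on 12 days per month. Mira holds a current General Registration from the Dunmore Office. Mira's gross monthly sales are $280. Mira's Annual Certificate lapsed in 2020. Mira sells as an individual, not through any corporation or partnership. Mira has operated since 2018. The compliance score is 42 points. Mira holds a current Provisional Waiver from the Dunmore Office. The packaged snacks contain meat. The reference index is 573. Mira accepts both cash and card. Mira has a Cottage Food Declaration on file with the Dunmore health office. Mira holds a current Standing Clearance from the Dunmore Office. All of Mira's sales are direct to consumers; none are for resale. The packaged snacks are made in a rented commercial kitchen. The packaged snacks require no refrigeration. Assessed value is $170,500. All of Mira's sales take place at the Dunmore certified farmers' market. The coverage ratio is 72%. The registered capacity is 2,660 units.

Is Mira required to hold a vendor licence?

Exception (a) fails — the packaged snacks are made in a commercial kitchen, not a home kitchen.
Exception (b) fails — the coverage ratio is 72%, not less than 69%.
All of (c)'s requirements are met (the compliance score is 42 points, less than the 57 points limit; the seller is a natural person). But: (f) is engaged — a current General Registration is held. (g) applies (a current Standing Clearance is held), but is displaced by (h): (h) operates against (g): the packaged snacks contain meat. (i) would limit (h) — the registered capacity is 2,660 units, below the 2,890 units limit — but (j) sets (i) aside: (j) is triggered — assessed value is $170,500, under the $229,000 limit. So (c) is unavailable.
Exception (d): a Cottage Food Declaration is on file; all sales are at a certified farmers' market — every condition holds. But applying paragraph (k): (k) operates against (d): the reference index is 573, below the 621 limit. So (d) is unavailable.
Exception (e)'s conditions are all satisfied: the packaged snacks are shelf-stable; gross monthly sales are $280, below the $320 limit. Turning to paragraphs (l)–(m): (l) operates against (e): a current Provisional Waiver is held. (m), which would lift (l), is not triggered — no sales are for resale. So (e) is unavailable.
No exception displaces § 47.

Yes — Mira must hold a vendor licence.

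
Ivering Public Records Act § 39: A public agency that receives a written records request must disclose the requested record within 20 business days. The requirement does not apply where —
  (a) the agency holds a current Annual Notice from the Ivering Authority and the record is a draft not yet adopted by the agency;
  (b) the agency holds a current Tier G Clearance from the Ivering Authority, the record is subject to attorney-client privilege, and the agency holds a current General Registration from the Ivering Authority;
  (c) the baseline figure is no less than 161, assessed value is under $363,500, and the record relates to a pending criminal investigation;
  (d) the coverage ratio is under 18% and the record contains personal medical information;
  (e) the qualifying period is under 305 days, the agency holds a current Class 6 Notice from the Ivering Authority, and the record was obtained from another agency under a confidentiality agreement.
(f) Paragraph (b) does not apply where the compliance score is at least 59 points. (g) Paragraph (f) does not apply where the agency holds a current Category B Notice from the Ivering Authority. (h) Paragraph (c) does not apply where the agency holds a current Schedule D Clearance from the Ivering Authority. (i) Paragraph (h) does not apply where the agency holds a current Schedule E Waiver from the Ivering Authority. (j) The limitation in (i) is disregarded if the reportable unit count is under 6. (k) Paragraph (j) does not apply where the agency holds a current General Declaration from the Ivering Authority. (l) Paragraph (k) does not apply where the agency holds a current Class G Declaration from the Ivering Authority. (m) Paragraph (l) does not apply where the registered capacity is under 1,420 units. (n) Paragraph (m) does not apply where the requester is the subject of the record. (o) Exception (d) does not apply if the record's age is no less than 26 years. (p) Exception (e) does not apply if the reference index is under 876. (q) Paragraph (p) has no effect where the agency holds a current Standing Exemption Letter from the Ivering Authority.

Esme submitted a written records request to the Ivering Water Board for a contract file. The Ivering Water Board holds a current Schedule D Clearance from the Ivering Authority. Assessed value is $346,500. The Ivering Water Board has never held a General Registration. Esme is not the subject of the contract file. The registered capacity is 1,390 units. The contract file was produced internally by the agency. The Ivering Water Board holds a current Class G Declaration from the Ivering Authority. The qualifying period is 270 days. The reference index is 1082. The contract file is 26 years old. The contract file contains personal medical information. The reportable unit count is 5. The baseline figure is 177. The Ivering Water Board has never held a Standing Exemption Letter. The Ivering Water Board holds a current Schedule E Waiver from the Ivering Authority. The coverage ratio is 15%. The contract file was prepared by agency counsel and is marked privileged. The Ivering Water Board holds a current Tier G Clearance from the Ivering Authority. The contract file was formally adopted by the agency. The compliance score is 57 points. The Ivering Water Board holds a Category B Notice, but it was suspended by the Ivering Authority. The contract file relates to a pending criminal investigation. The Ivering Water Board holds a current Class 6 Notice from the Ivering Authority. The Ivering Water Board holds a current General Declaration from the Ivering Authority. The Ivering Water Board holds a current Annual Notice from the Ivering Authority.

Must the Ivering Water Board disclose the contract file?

No — exception (c) applies; the Ivering Water Board is not required to disclose the contract file.

Exception (a) requires that the record is a draft not yet adopted by the agency; but the contract file has been formally adopted, so (a) is unavailable.
Exception (b) does not apply: no current General Registration is held.
Exception (c) is satisfied on its face — the baseline figure is 177, meeting the 161 threshold; assessed value is $346,500, under the $363,500 limit; the contract file relates to a pending investigation. Considering the limiting provisions: (h) would limit (c) — a current Schedule D Clearance is held — but (i) sets (h) aside: (i) operates against (h): a current Schedule E Waiver is held. (j) operates (the reportable unit count is 5, under the 6 limit), but yields to (k): (k) operates against (j): a current General Declaration is held. (l) would limit (k) — a current Class G Declaration is held — but (m) sets (l) aside: (m) operates — the registered capacity is 1,390 units, under the 1,420 units limit. (n) does not operate here (Esme is not the subject of the contract file), so (m) stands. Exception (c) stands.
Exception (d): the coverage ratio is 15%, under the 18% limit; the contract file contains personal medical information — every condition holds. Turning to paragraph (o): (o) operates against (d): the record's age is 26 years, meeting the 26 years threshold. So (d) is unavailable.
Exception (e) fails — the contract file was produced internally.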